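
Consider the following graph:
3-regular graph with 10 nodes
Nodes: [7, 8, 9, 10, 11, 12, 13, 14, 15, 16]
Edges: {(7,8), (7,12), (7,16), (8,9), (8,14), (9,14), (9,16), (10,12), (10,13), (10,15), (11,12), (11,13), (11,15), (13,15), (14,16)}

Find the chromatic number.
χ(G) = 3

Clique number ω(G) = 3 (lower bound: χ ≥ ω).
The clique on [9, 14, 16] has size 3, forcing χ ≥ 3, and the coloring below uses 3 colors, so χ(G) = 3.
A valid 3-coloring: color 1: [7, 10, 11, 14]; color 2: [8, 12, 13, 16]; color 3: [9, 15].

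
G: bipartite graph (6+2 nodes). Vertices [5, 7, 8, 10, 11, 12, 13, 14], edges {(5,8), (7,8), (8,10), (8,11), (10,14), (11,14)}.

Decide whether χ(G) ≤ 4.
Yes, G is 4-colorable

A valid 4-coloring: color 1: [8, 12, 13, 14]; color 2: [5, 7, 10, 11].
(χ(G) = 2 ≤ 4.)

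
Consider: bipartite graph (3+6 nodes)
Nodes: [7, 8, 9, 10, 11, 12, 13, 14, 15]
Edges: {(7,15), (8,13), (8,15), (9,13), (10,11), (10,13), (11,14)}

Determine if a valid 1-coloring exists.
No, G is not 1-colorable

Edge (7,15) forces its endpoints to differ, so 1 color is not enough.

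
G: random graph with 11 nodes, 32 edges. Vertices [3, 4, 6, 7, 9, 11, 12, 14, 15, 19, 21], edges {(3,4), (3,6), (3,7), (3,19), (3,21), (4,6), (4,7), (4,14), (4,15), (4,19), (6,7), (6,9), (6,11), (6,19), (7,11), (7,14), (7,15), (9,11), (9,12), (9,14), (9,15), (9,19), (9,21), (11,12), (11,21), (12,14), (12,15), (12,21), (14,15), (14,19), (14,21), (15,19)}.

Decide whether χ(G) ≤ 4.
A valid 4-coloring: color 1: [4, 9]; color 2: [3, 11, 14]; color 3: [6, 15, 21]; color 4: [7, 12, 19].
(χ(G) = 4 ≤ 4.)

Yes, G is 4-colorable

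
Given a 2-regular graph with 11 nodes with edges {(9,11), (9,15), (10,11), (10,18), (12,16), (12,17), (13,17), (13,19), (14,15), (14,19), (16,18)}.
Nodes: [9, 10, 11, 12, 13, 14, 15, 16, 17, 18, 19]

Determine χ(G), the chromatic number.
χ(G) = 3

Clique number ω(G) = 2 (lower bound: χ ≥ ω).
Odd cycle [12, 16, 18, 10, 11, 9, 15, 14, 19, 13, 17] needs 3 colors (χ ≥ 3).
The coloring below uses 3 colors, so χ(G) = 3.
A valid 3-coloring: color 1: [9, 12, 13, 14, 18]; color 2: [11, 15, 16, 17, 19]; color 3: [10].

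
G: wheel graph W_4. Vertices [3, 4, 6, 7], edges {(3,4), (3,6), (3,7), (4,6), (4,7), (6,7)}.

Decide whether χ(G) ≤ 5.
A valid 5-coloring: color 1: [3]; color 2: [4]; color 3: [7]; color 4: [6].
(χ(G) = 4 ≤ 5.)

Yes, G is 5-colorable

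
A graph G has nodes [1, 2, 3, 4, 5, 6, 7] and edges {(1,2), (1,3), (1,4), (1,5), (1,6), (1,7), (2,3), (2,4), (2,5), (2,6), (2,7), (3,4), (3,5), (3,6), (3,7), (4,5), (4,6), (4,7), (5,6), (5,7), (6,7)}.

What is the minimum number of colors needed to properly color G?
χ(G) = 7

Clique number ω(G) = 7 (lower bound: χ ≥ ω).
The clique on [1, 2, 3, 4, 5, 6, 7] has size 7, forcing χ ≥ 7, and the coloring below uses 7 colors, so χ(G) = 7.
A valid 7-coloring: color 1: [4]; color 2: [3]; color 3: [7]; color 4: [6]; color 5: [5]; color 6: [2]; color 7: [1].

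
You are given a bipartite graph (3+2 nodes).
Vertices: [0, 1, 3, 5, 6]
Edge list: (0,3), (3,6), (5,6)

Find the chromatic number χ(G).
χ(G) = 2

Clique number ω(G) = 2 (lower bound: χ ≥ ω).
The graph is bipartite (no odd cycle), so 2 colors suffice: χ(G) = 2.
A valid 2-coloring: color 1: [0, 1, 6]; color 2: [3, 5].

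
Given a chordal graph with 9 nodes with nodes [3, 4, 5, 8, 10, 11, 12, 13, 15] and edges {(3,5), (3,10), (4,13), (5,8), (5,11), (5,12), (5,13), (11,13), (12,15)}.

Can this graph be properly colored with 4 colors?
A valid 4-coloring: color 1: [4, 5, 10, 15]; color 2: [3, 8, 12, 13]; color 3: [11].
(χ(G) = 3 ≤ 4.)

Yes, G is 4-colorable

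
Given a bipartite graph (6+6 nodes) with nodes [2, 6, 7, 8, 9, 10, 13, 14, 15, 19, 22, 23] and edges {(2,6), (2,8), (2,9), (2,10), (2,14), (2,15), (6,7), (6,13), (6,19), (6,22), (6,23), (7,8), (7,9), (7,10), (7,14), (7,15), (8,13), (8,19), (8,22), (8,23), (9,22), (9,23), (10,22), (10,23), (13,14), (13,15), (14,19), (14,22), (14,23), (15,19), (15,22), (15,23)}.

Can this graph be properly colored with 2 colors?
Yes, G is 2-colorable

A valid 2-coloring: color 1: [2, 7, 13, 19, 22, 23]; color 2: [6, 8, 9, 10, 14, 15].
(χ(G) = 2 ≤ 2.)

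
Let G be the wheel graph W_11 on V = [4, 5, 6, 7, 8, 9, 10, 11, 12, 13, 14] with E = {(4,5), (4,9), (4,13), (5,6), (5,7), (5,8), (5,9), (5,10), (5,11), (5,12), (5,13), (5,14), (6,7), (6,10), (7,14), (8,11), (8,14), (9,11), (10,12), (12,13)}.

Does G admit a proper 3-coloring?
A valid 3-coloring: color 1: [5]; color 2: [7, 8, 9, 10, 13]; color 3: [4, 6, 11, 12, 14].
(χ(G) = 3 ≤ 3.)

Yes, G is 3-colorable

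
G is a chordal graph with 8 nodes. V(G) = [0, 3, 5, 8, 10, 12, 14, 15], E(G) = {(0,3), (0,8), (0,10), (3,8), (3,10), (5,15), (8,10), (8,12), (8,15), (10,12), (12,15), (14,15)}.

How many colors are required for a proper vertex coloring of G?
Clique number ω(G) = 4 (lower bound: χ ≥ ω).
The clique on [0, 3, 8, 10] has size 4, forcing χ ≥ 4, and the coloring below uses 4 colors, so χ(G) = 4.
A valid 4-coloring: color 1: [5, 8, 14]; color 2: [10, 15]; color 3: [3, 12]; color 4: [0].

χ(G) = 4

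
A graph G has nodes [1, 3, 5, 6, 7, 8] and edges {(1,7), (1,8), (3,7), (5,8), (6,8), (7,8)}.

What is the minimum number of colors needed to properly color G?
χ(G) = 3

Clique number ω(G) = 3 (lower bound: χ ≥ ω).
The clique on [1, 7, 8] has size 3, forcing χ ≥ 3, and the coloring below uses 3 colors, so χ(G) = 3.
A valid 3-coloring: color 1: [3, 8]; color 2: [5, 6, 7]; color 3: [1].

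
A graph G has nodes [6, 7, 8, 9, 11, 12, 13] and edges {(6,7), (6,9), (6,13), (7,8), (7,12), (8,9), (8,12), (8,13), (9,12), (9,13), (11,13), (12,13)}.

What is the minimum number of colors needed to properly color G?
χ(G) = 4

Clique number ω(G) = 4 (lower bound: χ ≥ ω).
The clique on [8, 9, 12, 13] has size 4, forcing χ ≥ 4, and the coloring below uses 4 colors, so χ(G) = 4.
A valid 4-coloring: color 1: [7, 13]; color 2: [9, 11]; color 3: [6, 12]; color 4: [8].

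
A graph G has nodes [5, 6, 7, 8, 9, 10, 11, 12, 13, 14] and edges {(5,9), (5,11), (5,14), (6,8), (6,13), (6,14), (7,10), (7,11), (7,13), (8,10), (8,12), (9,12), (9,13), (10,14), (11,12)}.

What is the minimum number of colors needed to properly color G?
χ(G) = 3

Clique number ω(G) = 2 (lower bound: χ ≥ ω).
Odd cycle [7, 11, 12, 8, 10] needs 3 colors (χ ≥ 3).
The coloring below uses 3 colors, so χ(G) = 3.
A valid 3-coloring: color 1: [8, 11, 13, 14]; color 2: [6, 7, 9]; color 3: [5, 10, 12].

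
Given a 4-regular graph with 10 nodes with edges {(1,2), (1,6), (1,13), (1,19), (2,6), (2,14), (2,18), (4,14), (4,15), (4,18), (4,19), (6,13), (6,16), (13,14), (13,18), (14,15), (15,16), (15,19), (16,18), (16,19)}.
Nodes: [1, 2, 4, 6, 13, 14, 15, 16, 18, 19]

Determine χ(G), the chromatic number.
χ(G) = 3

Clique number ω(G) = 3 (lower bound: χ ≥ ω).
The clique on [1, 2, 6] has size 3, forcing χ ≥ 3, and the coloring below uses 3 colors, so χ(G) = 3.
A valid 3-coloring: color 1: [1, 4, 16]; color 2: [6, 14, 18, 19]; color 3: [2, 13, 15].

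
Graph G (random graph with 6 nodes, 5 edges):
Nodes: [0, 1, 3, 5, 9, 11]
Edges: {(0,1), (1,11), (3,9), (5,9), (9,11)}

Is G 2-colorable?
A valid 2-coloring: color 1: [1, 9]; color 2: [0, 3, 5, 11].
(χ(G) = 2 ≤ 2.)

Yes, G is 2-colorable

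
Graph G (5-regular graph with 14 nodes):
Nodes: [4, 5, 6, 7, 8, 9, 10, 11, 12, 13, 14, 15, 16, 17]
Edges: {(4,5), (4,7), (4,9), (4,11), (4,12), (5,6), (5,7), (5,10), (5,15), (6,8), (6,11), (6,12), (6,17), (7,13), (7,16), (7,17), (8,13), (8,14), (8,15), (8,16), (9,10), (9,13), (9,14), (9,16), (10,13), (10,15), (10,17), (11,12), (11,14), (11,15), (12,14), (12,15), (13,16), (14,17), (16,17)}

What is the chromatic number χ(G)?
Clique number ω(G) = 3 (lower bound: χ ≥ ω).
Suppose a proper 3-coloring c exists. The clique [4, 5, 7] takes 3 distinct colors; by symmetry let c(4) = 1, c(5) = 2, c(7) = 3.
- Vertex 6: neighbors [5] already have colors [2]; try each remaining color.
- Case c(6) = 1:
  - Vertex 17: neighbors [6, 7] already have colors [1, 3] ⇒ c(17) = 2.
  - Vertex 16: neighbors [17, 7] already have colors [2, 3] ⇒ c(16) = 1.
  - Vertex 13: neighbors [16, 7] already have colors [1, 3] ⇒ c(13) = 2.
  - Vertex 8: neighbors [6, 13] already have colors [1, 2] ⇒ c(8) = 3.
  - Vertex 14: neighbors [17, 8] already have colors [2, 3] ⇒ c(14) = 1.
  - Vertex 15: neighbors [5, 8] already have colors [2, 3] ⇒ c(15) = 1.
  - Vertex 9: neighbors [4, 13] already have colors [1, 2] ⇒ c(9) = 3.
  - Vertex 10: neighbors [15, 5, 9] already have colors [1, 2, 3] — all 3 colors blocked. Contradiction.
- Case c(6) = 3:
  - Vertex 11: neighbors [4, 6] already have colors [1, 3] ⇒ c(11) = 2.
  - Vertex 12: neighbors [4, 11, 6] already have colors [1, 2, 3] — all 3 colors blocked. Contradiction.
Every case ends in a contradiction, so G has no proper 3-coloring (χ ≥ 4).
The coloring below uses 4 colors, so χ(G) = 4.
A valid 4-coloring: color 1: [10, 12, 16]; color 2: [4, 6, 13, 14, 15]; color 3: [7, 8, 9, 11]; color 4: [5, 17].

χ(G) = 4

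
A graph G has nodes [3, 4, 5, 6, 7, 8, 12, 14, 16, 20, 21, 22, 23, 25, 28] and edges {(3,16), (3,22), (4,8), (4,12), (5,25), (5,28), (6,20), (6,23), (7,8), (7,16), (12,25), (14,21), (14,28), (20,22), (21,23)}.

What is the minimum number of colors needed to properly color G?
Clique number ω(G) = 2 (lower bound: χ ≥ ω).
Odd cycle [22, 20, 6, 23, 21, 14, 28, 5, 25, 12, 4, 8, 7, 16, 3] needs 3 colors (χ ≥ 3).
The coloring below uses 3 colors, so χ(G) = 3.
A valid 3-coloring: color 1: [4, 6, 16, 21, 22, 25, 28]; color 2: [3, 5, 8, 12, 14, 20, 23]; color 3: [7].

χ(G) = 3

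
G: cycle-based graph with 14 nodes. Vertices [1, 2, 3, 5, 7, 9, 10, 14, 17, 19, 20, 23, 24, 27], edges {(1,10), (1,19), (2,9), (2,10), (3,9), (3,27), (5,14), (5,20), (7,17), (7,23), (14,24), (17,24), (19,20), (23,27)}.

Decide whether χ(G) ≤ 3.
A valid 3-coloring: color 1: [5, 7, 9, 10, 19, 24, 27]; color 2: [1, 2, 3, 14, 17, 20, 23].
(χ(G) = 2 ≤ 3.)

Yes, G is 3-colorable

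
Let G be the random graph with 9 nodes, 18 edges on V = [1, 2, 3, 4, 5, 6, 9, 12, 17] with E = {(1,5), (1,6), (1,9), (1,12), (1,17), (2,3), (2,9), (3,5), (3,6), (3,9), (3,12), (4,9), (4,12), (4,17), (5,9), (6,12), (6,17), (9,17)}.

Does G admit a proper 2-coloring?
No, G is not 2-colorable

The clique on vertices [1, 9, 17] has size 3 > 2, so it alone needs 3 colors.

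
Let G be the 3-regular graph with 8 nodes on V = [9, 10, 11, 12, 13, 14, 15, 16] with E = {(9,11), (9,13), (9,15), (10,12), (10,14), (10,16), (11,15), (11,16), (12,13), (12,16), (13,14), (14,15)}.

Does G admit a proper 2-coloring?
The clique on vertices [9, 11, 15] has size 3 > 2, so it alone needs 3 colors.

No, G is not 2-colorable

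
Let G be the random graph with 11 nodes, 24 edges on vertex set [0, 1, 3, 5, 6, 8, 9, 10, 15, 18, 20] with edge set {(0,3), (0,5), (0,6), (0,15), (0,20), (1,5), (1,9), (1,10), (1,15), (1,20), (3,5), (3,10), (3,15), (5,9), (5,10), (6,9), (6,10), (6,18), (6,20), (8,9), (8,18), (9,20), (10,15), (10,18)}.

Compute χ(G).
Clique number ω(G) = 3 (lower bound: χ ≥ ω).
The clique on [0, 3, 5] has size 3, forcing χ ≥ 3, and the coloring below uses 3 colors, so χ(G) = 3.
A valid 3-coloring: color 1: [0, 9, 10]; color 2: [1, 3, 6, 8]; color 3: [5, 15, 18, 20].

χ(G) = 3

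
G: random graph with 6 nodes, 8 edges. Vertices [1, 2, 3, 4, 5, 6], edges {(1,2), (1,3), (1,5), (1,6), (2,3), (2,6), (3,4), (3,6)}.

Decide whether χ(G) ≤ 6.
Yes, G is 6-colorable

A valid 6-coloring: color 1: [1, 4]; color 2: [3, 5]; color 3: [2]; color 4: [6].
(χ(G) = 4 ≤ 6.)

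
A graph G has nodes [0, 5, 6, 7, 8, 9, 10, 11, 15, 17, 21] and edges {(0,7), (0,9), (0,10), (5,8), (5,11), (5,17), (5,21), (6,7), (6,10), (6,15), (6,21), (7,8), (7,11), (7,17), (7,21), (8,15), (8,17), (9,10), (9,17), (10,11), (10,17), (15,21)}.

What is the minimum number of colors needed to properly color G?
Clique number ω(G) = 3 (lower bound: χ ≥ ω).
The clique on [5, 8, 17] has size 3, forcing χ ≥ 3, and the coloring below uses 3 colors, so χ(G) = 3.
A valid 3-coloring: color 1: [5, 7, 10, 15]; color 2: [0, 11, 17, 21]; color 3: [6, 8, 9].

χ(G) = 3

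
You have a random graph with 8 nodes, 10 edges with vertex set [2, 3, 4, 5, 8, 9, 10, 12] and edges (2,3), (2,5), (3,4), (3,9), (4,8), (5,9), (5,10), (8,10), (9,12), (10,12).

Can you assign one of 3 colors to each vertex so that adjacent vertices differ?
A valid 3-coloring: color 1: [2, 4, 9, 10]; color 2: [3, 5, 8, 12].
(χ(G) = 2 ≤ 3.)

Yes, G is 3-colorable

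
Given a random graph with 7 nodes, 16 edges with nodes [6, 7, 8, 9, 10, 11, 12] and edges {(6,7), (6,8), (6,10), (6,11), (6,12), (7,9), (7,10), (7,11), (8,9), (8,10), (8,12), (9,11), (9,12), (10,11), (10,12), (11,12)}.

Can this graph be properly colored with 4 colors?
Yes, G is 4-colorable

A valid 4-coloring: color 1: [6, 9]; color 2: [8, 11]; color 3: [7, 12]; color 4: [10].
(χ(G) = 4 ≤ 4.)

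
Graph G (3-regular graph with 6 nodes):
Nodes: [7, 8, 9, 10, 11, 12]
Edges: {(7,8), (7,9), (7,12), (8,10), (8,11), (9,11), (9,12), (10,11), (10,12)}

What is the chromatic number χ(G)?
Clique number ω(G) = 3 (lower bound: χ ≥ ω).
The clique on [8, 10, 11] has size 3, forcing χ ≥ 3, and the coloring below uses 3 colors, so χ(G) = 3.
A valid 3-coloring: color 1: [7, 10]; color 2: [11, 12]; color 3: [8, 9].

χ(G) = 3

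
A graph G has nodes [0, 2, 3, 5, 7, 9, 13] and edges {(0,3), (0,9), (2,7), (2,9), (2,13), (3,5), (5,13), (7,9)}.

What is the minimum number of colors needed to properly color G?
χ(G) = 3

Clique number ω(G) = 3 (lower bound: χ ≥ ω).
The clique on [2, 7, 9] has size 3, forcing χ ≥ 3, and the coloring below uses 3 colors, so χ(G) = 3.
A valid 3-coloring: color 1: [0, 2, 5]; color 2: [3, 9, 13]; color 3: [7].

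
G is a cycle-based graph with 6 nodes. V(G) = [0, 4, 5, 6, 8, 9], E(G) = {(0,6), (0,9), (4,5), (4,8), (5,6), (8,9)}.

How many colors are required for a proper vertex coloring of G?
Clique number ω(G) = 2 (lower bound: χ ≥ ω).
The graph is bipartite (no odd cycle), so 2 colors suffice: χ(G) = 2.
A valid 2-coloring: color 1: [4, 6, 9]; color 2: [0, 5, 8].

χ(G) = 2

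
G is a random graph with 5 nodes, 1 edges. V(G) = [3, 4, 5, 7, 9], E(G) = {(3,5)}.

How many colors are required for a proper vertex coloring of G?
Clique number ω(G) = 2 (lower bound: χ ≥ ω).
The graph is bipartite (no odd cycle), so 2 colors suffice: χ(G) = 2.
A valid 2-coloring: color 1: [4, 5, 7, 9]; color 2: [3].

χ(G) = 2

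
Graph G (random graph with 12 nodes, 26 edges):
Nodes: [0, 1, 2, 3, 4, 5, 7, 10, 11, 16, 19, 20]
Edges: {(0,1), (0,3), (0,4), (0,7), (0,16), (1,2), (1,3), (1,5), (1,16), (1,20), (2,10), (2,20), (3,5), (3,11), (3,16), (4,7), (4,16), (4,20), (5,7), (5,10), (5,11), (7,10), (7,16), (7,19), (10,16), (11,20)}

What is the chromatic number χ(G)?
χ(G) = 4

Clique number ω(G) = 4 (lower bound: χ ≥ ω).
The clique on [0, 1, 3, 16] has size 4, forcing χ ≥ 4, and the coloring below uses 4 colors, so χ(G) = 4.
A valid 4-coloring: color 1: [1, 7, 11]; color 2: [5, 16, 19, 20]; color 3: [0, 10]; color 4: [2, 3, 4].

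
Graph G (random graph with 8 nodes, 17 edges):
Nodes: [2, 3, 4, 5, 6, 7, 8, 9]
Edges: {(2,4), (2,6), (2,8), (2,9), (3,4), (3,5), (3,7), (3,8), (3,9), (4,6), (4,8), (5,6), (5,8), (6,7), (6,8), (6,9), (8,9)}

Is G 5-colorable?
Yes, G is 5-colorable

A valid 5-coloring: color 1: [7, 8]; color 2: [3, 6]; color 3: [2, 5]; color 4: [4, 9].
(χ(G) = 4 ≤ 5.)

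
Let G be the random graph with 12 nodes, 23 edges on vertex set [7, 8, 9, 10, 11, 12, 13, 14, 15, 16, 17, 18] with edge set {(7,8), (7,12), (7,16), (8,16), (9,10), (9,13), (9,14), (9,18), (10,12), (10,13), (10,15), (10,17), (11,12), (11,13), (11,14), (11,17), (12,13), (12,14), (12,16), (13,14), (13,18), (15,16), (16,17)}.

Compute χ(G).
Clique number ω(G) = 4 (lower bound: χ ≥ ω).
The clique on [11, 12, 13, 14] has size 4, forcing χ ≥ 4, and the coloring below uses 4 colors, so χ(G) = 4.
A valid 4-coloring: color 1: [13, 16]; color 2: [8, 9, 12, 15, 17]; color 3: [7, 10, 11, 18]; color 4: [14].

χ(G) = 4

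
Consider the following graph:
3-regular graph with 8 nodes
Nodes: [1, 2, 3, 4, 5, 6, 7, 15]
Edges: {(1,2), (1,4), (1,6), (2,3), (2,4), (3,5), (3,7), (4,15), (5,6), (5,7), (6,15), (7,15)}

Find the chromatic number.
χ(G) = 3

Clique number ω(G) = 3 (lower bound: χ ≥ ω).
The clique on [1, 2, 4] has size 3, forcing χ ≥ 3, and the coloring below uses 3 colors, so χ(G) = 3.
A valid 3-coloring: color 1: [3, 4, 6]; color 2: [2, 7]; color 3: [1, 5, 15].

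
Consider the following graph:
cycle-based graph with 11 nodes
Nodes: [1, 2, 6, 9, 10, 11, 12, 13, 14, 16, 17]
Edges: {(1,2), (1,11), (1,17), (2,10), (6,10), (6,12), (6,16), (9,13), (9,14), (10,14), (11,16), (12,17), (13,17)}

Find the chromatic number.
Clique number ω(G) = 2 (lower bound: χ ≥ ω).
Odd cycle [9, 14, 10, 6, 12, 17, 13] needs 3 colors (χ ≥ 3).
The coloring below uses 3 colors, so χ(G) = 3.
A valid 3-coloring: color 1: [1, 9, 10, 12, 16]; color 2: [2, 6, 11, 14, 17]; color 3: [13].

χ(G) = 3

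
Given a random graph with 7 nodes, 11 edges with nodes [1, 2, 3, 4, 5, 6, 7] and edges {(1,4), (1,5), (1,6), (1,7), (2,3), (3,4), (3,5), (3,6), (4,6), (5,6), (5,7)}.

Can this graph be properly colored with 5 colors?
A valid 5-coloring: color 1: [1, 3]; color 2: [2, 4, 5]; color 3: [6, 7].
(χ(G) = 3 ≤ 5.)

Yes, G is 5-colorable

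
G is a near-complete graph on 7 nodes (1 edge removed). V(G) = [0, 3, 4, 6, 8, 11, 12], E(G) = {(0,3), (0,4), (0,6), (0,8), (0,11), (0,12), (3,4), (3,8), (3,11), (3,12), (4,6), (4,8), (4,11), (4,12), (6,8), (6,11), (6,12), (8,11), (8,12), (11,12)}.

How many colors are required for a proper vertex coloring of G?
Clique number ω(G) = 6 (lower bound: χ ≥ ω).
The clique on [0, 3, 4, 8, 11, 12] has size 6, forcing χ ≥ 6, and the coloring below uses 6 colors, so χ(G) = 6.
A valid 6-coloring: color 1: [0]; color 2: [12]; color 3: [8]; color 4: [4]; color 5: [11]; color 6: [3, 6].

χ(G) = 6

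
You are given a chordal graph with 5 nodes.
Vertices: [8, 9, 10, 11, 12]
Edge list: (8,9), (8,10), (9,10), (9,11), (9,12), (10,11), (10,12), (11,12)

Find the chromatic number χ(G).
χ(G) = 4

Clique number ω(G) = 4 (lower bound: χ ≥ ω).
The clique on [9, 10, 11, 12] has size 4, forcing χ ≥ 4, and the coloring below uses 4 colors, so χ(G) = 4.
A valid 4-coloring: color 1: [10]; color 2: [9]; color 3: [8, 12]; color 4: [11].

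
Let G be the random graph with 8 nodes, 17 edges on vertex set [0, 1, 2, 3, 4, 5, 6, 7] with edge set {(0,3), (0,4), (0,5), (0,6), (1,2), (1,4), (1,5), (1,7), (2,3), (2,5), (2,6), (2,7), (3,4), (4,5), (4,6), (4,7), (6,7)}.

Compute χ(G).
Clique number ω(G) = 3 (lower bound: χ ≥ ω).
Odd cycle [1, 7, 6, 0, 5] needs 3 colors (χ ≥ 3).
Vertex 4 is adjacent to every vertex of [0, 1, 5, 6, 7], which already need 3 colors among themselves, so 4 needs a new color (χ ≥ 4).
The coloring below uses 4 colors, so χ(G) = 4.
A valid 4-coloring: color 1: [2, 4]; color 2: [0, 1]; color 3: [3, 5, 7]; color 4: [6].

χ(G) = 4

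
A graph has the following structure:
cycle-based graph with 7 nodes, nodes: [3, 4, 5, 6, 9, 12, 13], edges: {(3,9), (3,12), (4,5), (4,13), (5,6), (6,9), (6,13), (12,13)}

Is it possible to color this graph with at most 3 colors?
Yes, G is 3-colorable

A valid 3-coloring: color 1: [4, 6, 12]; color 2: [3, 5, 13]; color 3: [9].
(χ(G) = 3 ≤ 3.)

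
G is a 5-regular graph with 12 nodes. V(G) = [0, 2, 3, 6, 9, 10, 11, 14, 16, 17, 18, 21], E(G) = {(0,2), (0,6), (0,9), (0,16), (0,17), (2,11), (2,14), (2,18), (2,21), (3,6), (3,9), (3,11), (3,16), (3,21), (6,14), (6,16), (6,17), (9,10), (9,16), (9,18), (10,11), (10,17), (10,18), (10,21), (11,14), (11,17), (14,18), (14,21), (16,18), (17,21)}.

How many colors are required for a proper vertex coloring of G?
Clique number ω(G) = 3 (lower bound: χ ≥ ω).
Suppose a proper 3-coloring c exists. The clique [0, 6, 16] takes 3 distinct colors; by symmetry let c(0) = 1, c(6) = 2, c(16) = 3.
- Vertex 3: neighbors [6, 16] already have colors [2, 3] ⇒ c(3) = 1.
- Vertex 17: neighbors [0, 6] already have colors [1, 2] ⇒ c(17) = 3.
- Vertex 11: neighbors [3, 17] already have colors [1, 3] ⇒ c(11) = 2.
- Vertex 2: neighbors [0, 11] already have colors [1, 2] ⇒ c(2) = 3.
- Vertex 10: neighbors [11, 17] already have colors [2, 3] ⇒ c(10) = 1.
- Vertex 14: neighbors [6, 2] already have colors [2, 3] ⇒ c(14) = 1.
- Vertex 9: neighbors [0, 16] already have colors [1, 3] ⇒ c(9) = 2.
- Vertex 18: neighbors [10, 9, 2] already have colors [1, 2, 3] — all 3 colors blocked. Contradiction.
The forced assignments end in a contradiction, so G has no proper 3-coloring (χ ≥ 4).
The coloring below uses 4 colors, so χ(G) = 4.
A valid 4-coloring: color 1: [0, 11, 18, 21]; color 2: [10, 14, 16]; color 3: [2, 3, 17]; color 4: [6, 9].

χ(G) = 4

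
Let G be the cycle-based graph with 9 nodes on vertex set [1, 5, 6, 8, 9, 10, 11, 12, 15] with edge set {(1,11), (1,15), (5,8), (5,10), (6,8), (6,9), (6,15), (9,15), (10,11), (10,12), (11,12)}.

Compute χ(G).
χ(G) = 3

Clique number ω(G) = 3 (lower bound: χ ≥ ω).
The clique on [6, 9, 15] has size 3, forcing χ ≥ 3, and the coloring below uses 3 colors, so χ(G) = 3.
A valid 3-coloring: color 1: [5, 6, 11]; color 2: [8, 10, 15]; color 3: [1, 9, 12].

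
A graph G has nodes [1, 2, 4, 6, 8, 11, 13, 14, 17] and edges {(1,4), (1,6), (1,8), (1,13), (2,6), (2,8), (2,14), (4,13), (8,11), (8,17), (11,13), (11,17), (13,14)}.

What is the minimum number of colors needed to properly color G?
Clique number ω(G) = 3 (lower bound: χ ≥ ω).
The clique on [1, 4, 13] has size 3, forcing χ ≥ 3, and the coloring below uses 3 colors, so χ(G) = 3.
A valid 3-coloring: color 1: [6, 8, 13]; color 2: [1, 2, 17]; color 3: [4, 11, 14].

χ(G) = 3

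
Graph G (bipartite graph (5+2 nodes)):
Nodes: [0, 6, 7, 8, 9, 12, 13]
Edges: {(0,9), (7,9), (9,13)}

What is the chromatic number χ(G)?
Clique number ω(G) = 2 (lower bound: χ ≥ ω).
The graph is bipartite (no odd cycle), so 2 colors suffice: χ(G) = 2.
A valid 2-coloring: color 1: [6, 8, 9, 12]; color 2: [0, 7, 13].

χ(G) = 2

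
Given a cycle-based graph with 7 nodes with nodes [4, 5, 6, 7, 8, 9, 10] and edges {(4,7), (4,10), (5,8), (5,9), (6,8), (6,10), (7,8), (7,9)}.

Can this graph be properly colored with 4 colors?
A valid 4-coloring: color 1: [8, 9, 10]; color 2: [5, 6, 7]; color 3: [4].
(χ(G) = 3 ≤ 4.)

Yes, G is 4-colorable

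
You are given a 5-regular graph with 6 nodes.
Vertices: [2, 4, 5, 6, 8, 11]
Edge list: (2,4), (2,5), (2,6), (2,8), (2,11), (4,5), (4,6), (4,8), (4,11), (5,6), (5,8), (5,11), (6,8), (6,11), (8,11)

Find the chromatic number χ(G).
Clique number ω(G) = 6 (lower bound: χ ≥ ω).
The clique on [2, 4, 5, 6, 8, 11] has size 6, forcing χ ≥ 6, and the coloring below uses 6 colors, so χ(G) = 6.
A valid 6-coloring: color 1: [6]; color 2: [4]; color 3: [11]; color 4: [2]; color 5: [8]; color 6: [5].

χ(G) = 6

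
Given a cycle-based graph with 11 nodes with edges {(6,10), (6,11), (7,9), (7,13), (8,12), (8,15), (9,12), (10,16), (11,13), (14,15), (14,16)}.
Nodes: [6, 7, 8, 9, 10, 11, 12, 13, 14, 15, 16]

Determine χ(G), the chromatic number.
Clique number ω(G) = 2 (lower bound: χ ≥ ω).
Odd cycle [11, 6, 10, 16, 14, 15, 8, 12, 9, 7, 13] needs 3 colors (χ ≥ 3).
The coloring below uses 3 colors, so χ(G) = 3.
A valid 3-coloring: color 1: [7, 8, 10, 11, 14]; color 2: [6, 12, 13, 15, 16]; color 3: [9].

χ(G) = 3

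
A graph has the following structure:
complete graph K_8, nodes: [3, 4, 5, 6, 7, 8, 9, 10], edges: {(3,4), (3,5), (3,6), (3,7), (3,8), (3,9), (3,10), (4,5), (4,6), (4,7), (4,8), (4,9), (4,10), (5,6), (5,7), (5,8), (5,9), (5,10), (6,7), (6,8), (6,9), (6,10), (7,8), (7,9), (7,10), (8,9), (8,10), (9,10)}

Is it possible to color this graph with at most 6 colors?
No, G is not 6-colorable

The clique on vertices [3, 4, 5, 6, 7, 8, 9, 10] has size 8 > 6, so it alone needs 8 colors.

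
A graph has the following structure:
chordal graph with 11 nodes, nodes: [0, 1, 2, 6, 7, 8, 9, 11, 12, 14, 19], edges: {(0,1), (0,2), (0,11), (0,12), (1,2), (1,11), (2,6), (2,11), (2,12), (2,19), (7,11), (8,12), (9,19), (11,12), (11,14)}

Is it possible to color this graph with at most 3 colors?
The clique on vertices [0, 1, 2, 11] has size 4 > 3, so it alone needs 4 colors.

No, G is not 3-colorable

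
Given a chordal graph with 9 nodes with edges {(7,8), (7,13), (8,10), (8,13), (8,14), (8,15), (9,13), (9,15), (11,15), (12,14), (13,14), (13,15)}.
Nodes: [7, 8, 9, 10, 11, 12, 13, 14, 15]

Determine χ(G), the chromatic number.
χ(G) = 3

Clique number ω(G) = 3 (lower bound: χ ≥ ω).
The clique on [7, 8, 13] has size 3, forcing χ ≥ 3, and the coloring below uses 3 colors, so χ(G) = 3.
A valid 3-coloring: color 1: [8, 9, 11, 12]; color 2: [10, 13]; color 3: [7, 14, 15].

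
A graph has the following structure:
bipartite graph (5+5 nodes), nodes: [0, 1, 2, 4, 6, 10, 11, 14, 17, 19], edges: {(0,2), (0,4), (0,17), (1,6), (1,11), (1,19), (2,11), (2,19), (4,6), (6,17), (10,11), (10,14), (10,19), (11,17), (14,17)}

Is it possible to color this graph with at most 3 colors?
A valid 3-coloring: color 1: [1, 2, 4, 10, 17]; color 2: [0, 6, 11, 14, 19].
(χ(G) = 2 ≤ 3.)

Yes, G is 3-colorable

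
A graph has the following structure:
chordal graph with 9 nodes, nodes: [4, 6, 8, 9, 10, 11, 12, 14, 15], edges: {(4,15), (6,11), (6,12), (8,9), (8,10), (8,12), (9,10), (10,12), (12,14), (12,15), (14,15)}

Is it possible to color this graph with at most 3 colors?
A valid 3-coloring: color 1: [4, 9, 11, 12]; color 2: [6, 10, 15]; color 3: [8, 14].
(χ(G) = 3 ≤ 3.)

Yes, G is 3-colorable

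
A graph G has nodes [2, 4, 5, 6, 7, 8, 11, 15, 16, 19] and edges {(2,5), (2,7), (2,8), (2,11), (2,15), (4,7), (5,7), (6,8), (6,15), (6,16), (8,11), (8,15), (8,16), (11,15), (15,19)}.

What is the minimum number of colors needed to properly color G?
Clique number ω(G) = 4 (lower bound: χ ≥ ω).
The clique on [2, 8, 11, 15] has size 4, forcing χ ≥ 4, and the coloring below uses 4 colors, so χ(G) = 4.
A valid 4-coloring: color 1: [7, 15, 16]; color 2: [4, 5, 8, 19]; color 3: [2, 6]; color 4: [11].

χ(G) = 4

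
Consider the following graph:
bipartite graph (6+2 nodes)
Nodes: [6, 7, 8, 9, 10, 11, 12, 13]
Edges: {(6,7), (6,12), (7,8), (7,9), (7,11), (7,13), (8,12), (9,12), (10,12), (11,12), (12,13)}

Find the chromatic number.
Clique number ω(G) = 2 (lower bound: χ ≥ ω).
The graph is bipartite (no odd cycle), so 2 colors suffice: χ(G) = 2.
A valid 2-coloring: color 1: [7, 12]; color 2: [6, 8, 9, 10, 11, 13].

χ(G) = 2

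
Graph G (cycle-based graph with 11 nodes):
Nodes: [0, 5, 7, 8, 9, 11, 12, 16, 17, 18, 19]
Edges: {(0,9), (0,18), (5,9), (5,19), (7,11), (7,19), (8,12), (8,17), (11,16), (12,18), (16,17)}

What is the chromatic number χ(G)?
Clique number ω(G) = 2 (lower bound: χ ≥ ω).
Odd cycle [9, 5, 19, 7, 11, 16, 17, 8, 12, 18, 0] needs 3 colors (χ ≥ 3).
The coloring below uses 3 colors, so χ(G) = 3.
A valid 3-coloring: color 1: [9, 11, 17, 18, 19]; color 2: [0, 5, 7, 8, 16]; color 3: [12].

χ(G) = 3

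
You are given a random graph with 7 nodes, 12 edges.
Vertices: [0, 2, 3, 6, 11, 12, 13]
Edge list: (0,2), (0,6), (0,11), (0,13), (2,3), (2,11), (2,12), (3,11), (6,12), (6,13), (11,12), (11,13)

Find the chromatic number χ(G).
Clique number ω(G) = 3 (lower bound: χ ≥ ω).
The clique on [0, 2, 11] has size 3, forcing χ ≥ 3, and the coloring below uses 3 colors, so χ(G) = 3.
A valid 3-coloring: color 1: [6, 11]; color 2: [2, 13]; color 3: [0, 3, 12].

χ(G) = 3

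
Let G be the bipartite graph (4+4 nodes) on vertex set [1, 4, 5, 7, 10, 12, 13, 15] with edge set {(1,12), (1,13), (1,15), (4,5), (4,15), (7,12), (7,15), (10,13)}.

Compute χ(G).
Clique number ω(G) = 2 (lower bound: χ ≥ ω).
The graph is bipartite (no odd cycle), so 2 colors suffice: χ(G) = 2.
A valid 2-coloring: color 1: [1, 4, 7, 10]; color 2: [5, 12, 13, 15].

χ(G) = 2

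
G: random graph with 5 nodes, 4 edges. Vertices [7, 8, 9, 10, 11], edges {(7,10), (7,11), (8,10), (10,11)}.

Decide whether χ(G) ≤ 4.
Yes, G is 4-colorable

A valid 4-coloring: color 1: [9, 10]; color 2: [7, 8]; color 3: [11].
(χ(G) = 3 ≤ 4.)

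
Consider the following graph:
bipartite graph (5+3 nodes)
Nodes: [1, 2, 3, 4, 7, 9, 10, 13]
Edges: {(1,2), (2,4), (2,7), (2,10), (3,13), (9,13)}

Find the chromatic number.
Clique number ω(G) = 2 (lower bound: χ ≥ ω).
The graph is bipartite (no odd cycle), so 2 colors suffice: χ(G) = 2.
A valid 2-coloring: color 1: [2, 13]; color 2: [1, 3, 4, 7, 9, 10].

χ(G) = 2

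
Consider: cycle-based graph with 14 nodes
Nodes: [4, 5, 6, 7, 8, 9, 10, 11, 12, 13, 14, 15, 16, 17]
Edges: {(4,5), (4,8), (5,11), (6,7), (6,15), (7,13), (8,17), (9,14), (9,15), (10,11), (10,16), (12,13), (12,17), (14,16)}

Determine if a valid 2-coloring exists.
A valid 2-coloring: color 1: [4, 6, 9, 11, 13, 16, 17]; color 2: [5, 7, 8, 10, 12, 14, 15].
(χ(G) = 2 ≤ 2.)

Yes, G is 2-colorable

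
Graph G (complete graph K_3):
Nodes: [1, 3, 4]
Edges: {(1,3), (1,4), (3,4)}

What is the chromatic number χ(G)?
Clique number ω(G) = 3 (lower bound: χ ≥ ω).
The clique on [1, 3, 4] has size 3, forcing χ ≥ 3, and the coloring below uses 3 colors, so χ(G) = 3.
A valid 3-coloring: color 1: [1]; color 2: [4]; color 3: [3].

χ(G) = 3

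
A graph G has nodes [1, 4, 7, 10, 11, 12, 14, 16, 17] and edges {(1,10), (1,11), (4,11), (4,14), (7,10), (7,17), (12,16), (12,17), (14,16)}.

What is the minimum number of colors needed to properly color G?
χ(G) = 3

Clique number ω(G) = 2 (lower bound: χ ≥ ω).
Odd cycle [10, 1, 11, 4, 14, 16, 12, 17, 7] needs 3 colors (χ ≥ 3).
The coloring below uses 3 colors, so χ(G) = 3.
A valid 3-coloring: color 1: [10, 11, 14, 17]; color 2: [1, 4, 7, 16]; color 3: [12].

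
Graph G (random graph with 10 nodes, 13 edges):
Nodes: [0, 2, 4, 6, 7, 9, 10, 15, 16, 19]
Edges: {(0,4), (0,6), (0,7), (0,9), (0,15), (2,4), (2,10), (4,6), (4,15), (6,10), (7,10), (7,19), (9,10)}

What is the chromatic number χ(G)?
Clique number ω(G) = 3 (lower bound: χ ≥ ω).
The clique on [0, 4, 6] has size 3, forcing χ ≥ 3, and the coloring below uses 3 colors, so χ(G) = 3.
A valid 3-coloring: color 1: [0, 10, 16, 19]; color 2: [4, 7, 9]; color 3: [2, 6, 15].

χ(G) = 3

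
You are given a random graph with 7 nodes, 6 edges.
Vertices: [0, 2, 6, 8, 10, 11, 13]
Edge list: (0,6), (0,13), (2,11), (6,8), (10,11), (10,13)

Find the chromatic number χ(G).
χ(G) = 2

Clique number ω(G) = 2 (lower bound: χ ≥ ω).
The graph is bipartite (no odd cycle), so 2 colors suffice: χ(G) = 2.
A valid 2-coloring: color 1: [0, 2, 8, 10]; color 2: [6, 11, 13].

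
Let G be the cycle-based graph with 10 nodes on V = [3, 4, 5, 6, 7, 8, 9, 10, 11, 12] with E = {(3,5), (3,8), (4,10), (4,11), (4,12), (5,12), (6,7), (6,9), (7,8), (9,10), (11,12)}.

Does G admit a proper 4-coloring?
Yes, G is 4-colorable

A valid 4-coloring: color 1: [4, 5, 7, 9]; color 2: [3, 6, 10, 12]; color 3: [8, 11].
(χ(G) = 3 ≤ 4.)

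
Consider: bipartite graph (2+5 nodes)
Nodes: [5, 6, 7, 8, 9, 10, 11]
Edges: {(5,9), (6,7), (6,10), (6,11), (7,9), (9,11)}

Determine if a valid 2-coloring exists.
Yes, G is 2-colorable

A valid 2-coloring: color 1: [6, 8, 9]; color 2: [5, 7, 10, 11].
(χ(G) = 2 ≤ 2.)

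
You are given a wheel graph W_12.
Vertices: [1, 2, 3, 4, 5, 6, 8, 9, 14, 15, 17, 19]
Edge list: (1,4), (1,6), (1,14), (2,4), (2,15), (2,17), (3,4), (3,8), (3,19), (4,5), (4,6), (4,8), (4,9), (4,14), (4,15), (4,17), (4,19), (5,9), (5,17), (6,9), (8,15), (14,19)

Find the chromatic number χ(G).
Clique number ω(G) = 3 (lower bound: χ ≥ ω).
Odd cycle [9, 6, 1, 14, 19, 3, 8, 15, 2, 17, 5] needs 3 colors (χ ≥ 3).
Vertex 4 is adjacent to every vertex of [1, 2, 3, 5, 6, 8, 9, 14, 15, 17, 19], which already need 3 colors among themselves, so 4 needs a new color (χ ≥ 4).
The coloring below uses 4 colors, so χ(G) = 4.
A valid 4-coloring: color 1: [4]; color 2: [1, 8, 9, 17, 19]; color 3: [3, 5, 6, 14, 15]; color 4: [2].

χ(G) = 4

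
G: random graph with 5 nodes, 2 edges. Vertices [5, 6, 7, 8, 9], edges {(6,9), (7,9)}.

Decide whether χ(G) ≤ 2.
A valid 2-coloring: color 1: [5, 8, 9]; color 2: [6, 7].
(χ(G) = 2 ≤ 2.)

Yes, G is 2-colorable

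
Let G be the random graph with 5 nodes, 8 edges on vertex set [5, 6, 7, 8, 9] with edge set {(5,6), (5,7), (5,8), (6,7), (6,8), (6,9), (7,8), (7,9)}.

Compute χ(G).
χ(G) = 4

Clique number ω(G) = 4 (lower bound: χ ≥ ω).
The clique on [5, 6, 7, 8] has size 4, forcing χ ≥ 4, and the coloring below uses 4 colors, so χ(G) = 4.
A valid 4-coloring: color 1: [6]; color 2: [7]; color 3: [8, 9]; color 4: [5].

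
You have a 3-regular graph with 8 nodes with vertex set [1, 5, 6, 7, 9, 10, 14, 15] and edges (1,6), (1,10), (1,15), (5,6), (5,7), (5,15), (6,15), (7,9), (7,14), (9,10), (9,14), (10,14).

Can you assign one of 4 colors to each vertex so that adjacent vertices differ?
A valid 4-coloring: color 1: [6, 7, 10]; color 2: [1, 5, 14]; color 3: [9, 15].
(χ(G) = 3 ≤ 4.)

Yes, G is 4-colorable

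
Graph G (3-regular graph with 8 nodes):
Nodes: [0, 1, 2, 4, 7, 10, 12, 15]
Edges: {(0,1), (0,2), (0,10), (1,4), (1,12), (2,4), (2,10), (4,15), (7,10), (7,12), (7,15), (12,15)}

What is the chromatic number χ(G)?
χ(G) = 3

Clique number ω(G) = 3 (lower bound: χ ≥ ω).
The clique on [0, 2, 10] has size 3, forcing χ ≥ 3, and the coloring below uses 3 colors, so χ(G) = 3.
A valid 3-coloring: color 1: [1, 10, 15]; color 2: [2, 12]; color 3: [0, 4, 7].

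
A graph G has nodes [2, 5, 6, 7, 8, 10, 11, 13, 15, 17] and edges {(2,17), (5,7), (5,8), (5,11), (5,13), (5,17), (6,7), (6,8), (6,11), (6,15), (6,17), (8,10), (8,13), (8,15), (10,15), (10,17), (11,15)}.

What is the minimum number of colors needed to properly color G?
Clique number ω(G) = 3 (lower bound: χ ≥ ω).
The clique on [5, 8, 13] has size 3, forcing χ ≥ 3, and the coloring below uses 3 colors, so χ(G) = 3.
A valid 3-coloring: color 1: [2, 5, 6, 10]; color 2: [7, 8, 11, 17]; color 3: [13, 15].

χ(G) = 3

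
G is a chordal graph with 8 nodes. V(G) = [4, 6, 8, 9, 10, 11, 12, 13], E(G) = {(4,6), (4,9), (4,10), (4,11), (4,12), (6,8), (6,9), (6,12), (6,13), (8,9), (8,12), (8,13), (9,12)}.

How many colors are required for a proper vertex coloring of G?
Clique number ω(G) = 4 (lower bound: χ ≥ ω).
The clique on [6, 8, 9, 12] has size 4, forcing χ ≥ 4, and the coloring below uses 4 colors, so χ(G) = 4.
A valid 4-coloring: color 1: [6, 10, 11]; color 2: [4, 8]; color 3: [12, 13]; color 4: [9].

χ(G) = 4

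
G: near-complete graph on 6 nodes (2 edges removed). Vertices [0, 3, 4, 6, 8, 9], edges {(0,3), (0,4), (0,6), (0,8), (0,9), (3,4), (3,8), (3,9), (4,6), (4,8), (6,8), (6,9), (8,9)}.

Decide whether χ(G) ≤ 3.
No, G is not 3-colorable

The clique on vertices [0, 3, 8, 9] has size 4 > 3, so it alone needs 4 colors.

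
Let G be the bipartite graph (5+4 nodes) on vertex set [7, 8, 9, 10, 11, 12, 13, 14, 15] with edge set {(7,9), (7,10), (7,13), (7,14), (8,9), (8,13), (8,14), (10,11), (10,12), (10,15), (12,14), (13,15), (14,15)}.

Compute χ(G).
Clique number ω(G) = 2 (lower bound: χ ≥ ω).
The graph is bipartite (no odd cycle), so 2 colors suffice: χ(G) = 2.
A valid 2-coloring: color 1: [7, 8, 11, 12, 15]; color 2: [9, 10, 13, 14].

χ(G) = 2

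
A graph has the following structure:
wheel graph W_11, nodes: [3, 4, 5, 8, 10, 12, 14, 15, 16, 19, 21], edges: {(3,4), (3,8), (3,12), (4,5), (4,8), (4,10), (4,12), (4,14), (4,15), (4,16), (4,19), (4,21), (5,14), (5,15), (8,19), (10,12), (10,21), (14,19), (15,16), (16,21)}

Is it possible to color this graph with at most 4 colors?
A valid 4-coloring: color 1: [4]; color 2: [3, 5, 10, 16, 19]; color 3: [8, 12, 14, 15, 21].
(χ(G) = 3 ≤ 4.)

Yes, G is 4-colorable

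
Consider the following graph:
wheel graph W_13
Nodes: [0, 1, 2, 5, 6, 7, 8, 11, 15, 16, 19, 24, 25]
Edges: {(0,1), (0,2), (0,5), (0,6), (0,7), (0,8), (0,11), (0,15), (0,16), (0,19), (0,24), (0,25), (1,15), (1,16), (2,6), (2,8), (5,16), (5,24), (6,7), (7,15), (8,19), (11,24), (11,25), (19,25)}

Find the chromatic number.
χ(G) = 3

Clique number ω(G) = 3 (lower bound: χ ≥ ω).
The clique on [0, 1, 16] has size 3, forcing χ ≥ 3, and the coloring below uses 3 colors, so χ(G) = 3.
A valid 3-coloring: color 1: [0]; color 2: [6, 8, 15, 16, 24, 25]; color 3: [1, 2, 5, 7, 11, 19].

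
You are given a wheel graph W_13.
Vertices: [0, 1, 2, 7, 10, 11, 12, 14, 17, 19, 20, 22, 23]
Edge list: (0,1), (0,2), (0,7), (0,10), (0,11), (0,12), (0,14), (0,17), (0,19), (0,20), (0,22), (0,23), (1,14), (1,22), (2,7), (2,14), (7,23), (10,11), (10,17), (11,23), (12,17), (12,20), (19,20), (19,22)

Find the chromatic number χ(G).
Clique number ω(G) = 3 (lower bound: χ ≥ ω).
The clique on [0, 1, 22] has size 3, forcing χ ≥ 3, and the coloring below uses 3 colors, so χ(G) = 3.
A valid 3-coloring: color 1: [0]; color 2: [1, 2, 10, 12, 19, 23]; color 3: [7, 11, 14, 17, 20, 22].

χ(G) = 3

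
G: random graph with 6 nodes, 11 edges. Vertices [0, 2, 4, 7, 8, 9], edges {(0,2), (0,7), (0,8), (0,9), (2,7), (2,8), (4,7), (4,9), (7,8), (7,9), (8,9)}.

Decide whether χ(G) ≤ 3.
No, G is not 3-colorable

The clique on vertices [0, 7, 8, 9] has size 4 > 3, so it alone needs 4 colors.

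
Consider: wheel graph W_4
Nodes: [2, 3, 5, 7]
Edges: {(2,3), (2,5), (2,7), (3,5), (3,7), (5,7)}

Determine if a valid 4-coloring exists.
Yes, G is 4-colorable

A valid 4-coloring: color 1: [2]; color 2: [7]; color 3: [5]; color 4: [3].
(χ(G) = 4 ≤ 4.)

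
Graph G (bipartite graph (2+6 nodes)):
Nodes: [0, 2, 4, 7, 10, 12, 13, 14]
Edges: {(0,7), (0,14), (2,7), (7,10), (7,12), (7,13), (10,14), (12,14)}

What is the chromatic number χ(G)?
χ(G) = 2

Clique number ω(G) = 2 (lower bound: χ ≥ ω).
The graph is bipartite (no odd cycle), so 2 colors suffice: χ(G) = 2.
A valid 2-coloring: color 1: [4, 7, 14]; color 2: [0, 2, 10, 12, 13].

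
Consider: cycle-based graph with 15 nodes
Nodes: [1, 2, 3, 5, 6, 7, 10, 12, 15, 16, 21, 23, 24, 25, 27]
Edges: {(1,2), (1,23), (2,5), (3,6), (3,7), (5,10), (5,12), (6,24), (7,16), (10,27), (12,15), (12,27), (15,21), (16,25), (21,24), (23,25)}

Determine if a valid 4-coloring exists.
Yes, G is 4-colorable

A valid 4-coloring: color 1: [2, 3, 10, 12, 16, 23, 24]; color 2: [1, 5, 6, 7, 21, 25, 27]; color 3: [15].
(χ(G) = 3 ≤ 4.)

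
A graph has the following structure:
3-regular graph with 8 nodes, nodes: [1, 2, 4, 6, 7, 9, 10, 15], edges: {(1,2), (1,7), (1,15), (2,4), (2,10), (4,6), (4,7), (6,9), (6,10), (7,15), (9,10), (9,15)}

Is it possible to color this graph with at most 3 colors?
A valid 3-coloring: color 1: [4, 10, 15]; color 2: [1, 9]; color 3: [2, 6, 7].
(χ(G) = 3 ≤ 3.)

Yes, G is 3-colorable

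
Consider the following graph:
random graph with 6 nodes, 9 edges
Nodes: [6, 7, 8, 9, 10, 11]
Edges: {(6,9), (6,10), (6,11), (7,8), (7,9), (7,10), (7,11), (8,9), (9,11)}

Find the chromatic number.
Clique number ω(G) = 3 (lower bound: χ ≥ ω).
The clique on [6, 9, 11] has size 3, forcing χ ≥ 3, and the coloring below uses 3 colors, so χ(G) = 3.
A valid 3-coloring: color 1: [6, 7]; color 2: [9, 10]; color 3: [8, 11].

χ(G) = 3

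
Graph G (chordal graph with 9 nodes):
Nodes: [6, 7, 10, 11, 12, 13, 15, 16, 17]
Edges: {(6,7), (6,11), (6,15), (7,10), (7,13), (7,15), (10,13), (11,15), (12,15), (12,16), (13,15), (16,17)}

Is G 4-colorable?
Yes, G is 4-colorable

A valid 4-coloring: color 1: [10, 15, 16]; color 2: [7, 11, 12, 17]; color 3: [6, 13].
(χ(G) = 3 ≤ 4.)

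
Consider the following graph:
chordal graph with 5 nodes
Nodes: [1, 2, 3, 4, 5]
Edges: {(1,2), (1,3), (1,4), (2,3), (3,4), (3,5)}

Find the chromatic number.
χ(G) = 3

Clique number ω(G) = 3 (lower bound: χ ≥ ω).
The clique on [1, 2, 3] has size 3, forcing χ ≥ 3, and the coloring below uses 3 colors, so χ(G) = 3.
A valid 3-coloring: color 1: [3]; color 2: [1, 5]; color 3: [2, 4].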